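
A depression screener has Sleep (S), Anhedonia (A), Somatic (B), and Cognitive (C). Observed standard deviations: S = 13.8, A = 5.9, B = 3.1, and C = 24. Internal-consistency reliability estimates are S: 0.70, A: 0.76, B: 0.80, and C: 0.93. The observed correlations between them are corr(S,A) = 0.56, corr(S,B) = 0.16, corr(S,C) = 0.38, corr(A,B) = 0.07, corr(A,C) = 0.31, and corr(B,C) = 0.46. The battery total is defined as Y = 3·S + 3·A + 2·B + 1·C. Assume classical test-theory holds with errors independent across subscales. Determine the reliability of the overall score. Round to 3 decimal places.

0.865

Var(Y) = 3²·13.8² + 3²·5.9² + 2²·3.1² + 24² + 2·[9·13.8·5.9·0.56 + 6·13.8·3.1·0.16 + 3·13.8·24·0.38 + 6·5.9·3.1·0.07 + 3·5.9·24·0.31 + 2·3.1·24·0.46] = 2641.69 + 2073.62 = 4715.31.
With uncorrelated errors the cross-covariances are all true-score covariance, so they carry over unchanged; only the diagonal terms shrink to ρᵢσᵢ².
True-score variance = [3²·13.8²·0.70 + 3²·5.9²·0.76 + 2²·3.1²·0.80 + 24²·0.93] + 2073.62 = 2004.3 + 2073.62 = 4077.93.
Reliability = 4077.93 / 4715.31 = 0.865.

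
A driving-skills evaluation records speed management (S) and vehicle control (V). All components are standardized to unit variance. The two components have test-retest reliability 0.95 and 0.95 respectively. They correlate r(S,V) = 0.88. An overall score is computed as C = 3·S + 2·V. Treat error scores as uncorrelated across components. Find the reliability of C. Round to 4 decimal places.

Var(C) = 3² + 2² + 2·[6·0.88] = 13 + 10.56 = 23.56.
Because errors are independent across components, Cov(Tᵢ,Tⱼ) = Cov(Xᵢ,Xⱼ); the off-diagonal part of the true-score variance is the same as above.
True-score variance = [3²·0.95 + 2²·0.95] + 10.56 = 12.35 + 10.56 = 22.91.
Reliability = 22.91 / 23.56 = 0.9724.

0.9724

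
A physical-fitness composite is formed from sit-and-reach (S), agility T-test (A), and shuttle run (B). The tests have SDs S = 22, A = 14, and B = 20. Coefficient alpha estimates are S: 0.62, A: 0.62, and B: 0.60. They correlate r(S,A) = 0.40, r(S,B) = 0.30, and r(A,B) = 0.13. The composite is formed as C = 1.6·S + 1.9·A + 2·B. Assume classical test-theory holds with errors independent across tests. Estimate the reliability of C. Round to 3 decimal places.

Var(C) = 1.6²·22² + 1.9²·14² + 2²·20² + 2·[3.04·22·14·0.40 + 3.2·22·20·0.30 + 3.8·14·20·0.13] = 3546.6 + 1870.5 = 5417.1.
Because errors are independent across components, Cov(Tᵢ,Tⱼ) = Cov(Xᵢ,Xⱼ); the off-diagonal part of the true-score variance is the same as above.
True-score variance = [1.6²·22²·0.62 + 1.9²·14²·0.62 + 2²·20²·0.60] + 1870.5 = 2166.89 + 1870.5 = 4037.39.
Reliability = 4037.39 / 5417.1 = 0.745.

0.745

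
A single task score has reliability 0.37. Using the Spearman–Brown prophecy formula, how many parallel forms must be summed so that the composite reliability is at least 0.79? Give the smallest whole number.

k ≥ ρ*(1−ρ₁)/(ρ₁(1−ρ*)) = 0.79·0.63 / (0.37·0.21) = 6.405.
Smallest integer k = 7.

7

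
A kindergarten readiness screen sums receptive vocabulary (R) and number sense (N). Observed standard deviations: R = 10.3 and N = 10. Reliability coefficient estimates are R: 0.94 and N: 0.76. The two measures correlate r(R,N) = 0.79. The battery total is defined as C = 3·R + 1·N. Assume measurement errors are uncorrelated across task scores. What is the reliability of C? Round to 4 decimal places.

Var(C) = 3²·10.3² + 10² + 2·[3·10.3·10·0.79] = 1054.81 + 488.22 = 1543.03.
Under uncorrelated errors the observed covariances equal the true-score covariances, so only the own-variance terms attenuate.
True-score variance = [3²·10.3²·0.94 + 10²·0.76] + 488.22 = 973.521 + 488.22 = 1461.74.
Reliability = 1461.74 / 1543.03 = 0.9473.

0.9473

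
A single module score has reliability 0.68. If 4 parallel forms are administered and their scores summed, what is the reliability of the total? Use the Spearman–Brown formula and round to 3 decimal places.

0.895

ρ_k = kρ / (1 + (k−1)ρ) = 4·0.68 / (1 + 3·0.68) = 2.720 / 3.040 = 0.895.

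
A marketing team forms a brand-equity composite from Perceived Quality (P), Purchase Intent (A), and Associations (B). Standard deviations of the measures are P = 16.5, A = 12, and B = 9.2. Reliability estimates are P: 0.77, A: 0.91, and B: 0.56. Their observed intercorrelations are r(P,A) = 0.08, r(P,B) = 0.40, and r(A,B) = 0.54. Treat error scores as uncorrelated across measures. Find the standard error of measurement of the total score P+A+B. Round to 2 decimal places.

10.62

Var(total) = 500.89 + 272.352 = 773.242.
True-score variance = 388.071 + 272.352 = 660.423, so reliability = 0.8541.
Error variance = 773.242 − 660.423 = 112.819; SEM = √112.819 = 10.62.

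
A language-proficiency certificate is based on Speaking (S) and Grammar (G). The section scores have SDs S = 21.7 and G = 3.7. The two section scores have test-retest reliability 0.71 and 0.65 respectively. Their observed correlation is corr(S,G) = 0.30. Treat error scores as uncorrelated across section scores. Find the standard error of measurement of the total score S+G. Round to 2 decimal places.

Var(total) = 484.58 + 48.174 = 532.754.
True-score variance = 343.23 + 48.174 = 391.404, so reliability = 0.7347.
Error variance = 532.754 − 391.404 = 141.35; SEM = √141.35 = 11.89.

11.89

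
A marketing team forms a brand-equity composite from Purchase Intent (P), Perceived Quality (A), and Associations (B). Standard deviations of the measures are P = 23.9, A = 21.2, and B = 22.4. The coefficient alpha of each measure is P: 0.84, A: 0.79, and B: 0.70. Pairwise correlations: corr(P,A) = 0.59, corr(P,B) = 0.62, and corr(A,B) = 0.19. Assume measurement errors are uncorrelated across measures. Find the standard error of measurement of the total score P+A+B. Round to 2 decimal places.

Var(total) = 1522.41 + 1442.18 = 2964.59.
True-score variance = 1186.11 + 1442.18 = 2628.29, so reliability = 0.8866.
Error variance = 2964.59 − 2628.29 = 336.304; SEM = √336.304 = 18.34.

18.34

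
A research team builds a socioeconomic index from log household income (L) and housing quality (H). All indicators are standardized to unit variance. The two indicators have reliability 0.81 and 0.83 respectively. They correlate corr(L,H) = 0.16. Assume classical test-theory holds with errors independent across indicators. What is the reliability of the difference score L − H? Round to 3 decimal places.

0.786

Var(L−H) = 1 + 1 − 2·0.16 = 2 − 0.32 = 1.68.
Under uncorrelated errors the observed covariances equal the true-score covariances, so only the own-variance terms attenuate.
True-score variance = [0.81 + 0.83] − 0.32 = 1.64 − 0.32 = 1.32.
Reliability = 1.32 / 1.68 = 0.786.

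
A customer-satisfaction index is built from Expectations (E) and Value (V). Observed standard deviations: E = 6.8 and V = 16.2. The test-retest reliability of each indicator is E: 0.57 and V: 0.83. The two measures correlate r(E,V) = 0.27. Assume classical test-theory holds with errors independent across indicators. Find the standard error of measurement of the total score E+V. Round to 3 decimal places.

8.031

Var(total) = 308.68 + 59.4864 = 368.166.
True-score variance = 244.182 + 59.4864 = 303.668, so reliability = 0.8248.
Error variance = 368.166 − 303.668 = 64.498; SEM = √64.498 = 8.031.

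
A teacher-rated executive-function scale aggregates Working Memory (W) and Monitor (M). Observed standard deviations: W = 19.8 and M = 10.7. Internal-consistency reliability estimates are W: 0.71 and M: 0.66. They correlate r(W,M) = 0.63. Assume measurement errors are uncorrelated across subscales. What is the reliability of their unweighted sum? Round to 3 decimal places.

0.803

Var(W+M) = 19.8² + 10.7² + 2·[19.8·10.7·0.63] = 506.53 + 266.944 = 773.474.
Because errors are independent across components, Cov(Tᵢ,Tⱼ) = Cov(Xᵢ,Xⱼ); the off-diagonal part of the true-score variance is the same as above.
True-score variance = [19.8²·0.71 + 10.7²·0.66] + 266.944 = 353.912 + 266.944 = 620.855.
Reliability = 620.855 / 773.474 = 0.803.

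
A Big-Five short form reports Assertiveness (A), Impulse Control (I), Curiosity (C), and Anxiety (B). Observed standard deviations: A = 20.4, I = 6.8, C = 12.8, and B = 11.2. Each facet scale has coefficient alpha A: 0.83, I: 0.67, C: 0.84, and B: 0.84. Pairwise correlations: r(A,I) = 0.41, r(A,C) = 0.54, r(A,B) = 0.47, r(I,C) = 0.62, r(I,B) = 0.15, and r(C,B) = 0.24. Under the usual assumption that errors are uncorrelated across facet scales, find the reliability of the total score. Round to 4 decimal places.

0.9153

Var(A+I+C+B) = 20.4² + 6.8² + 12.8² + 11.2² + 2·[20.4·6.8·0.41 + 20.4·12.8·0.54 + 20.4·11.2·0.47 + 6.8·12.8·0.62 + 6.8·11.2·0.15 + 12.8·11.2·0.24] = 751.68 + 810.122 = 1561.8.
Because errors are independent across components, Cov(Tᵢ,Tⱼ) = Cov(Xᵢ,Xⱼ); the off-diagonal part of the true-score variance is the same as above.
True-score variance = [20.4²·0.83 + 6.8²·0.67 + 12.8²·0.84 + 11.2²·0.84] + 810.122 = 619.389 + 810.122 = 1429.51.
Reliability = 1429.51 / 1561.8 = 0.9153.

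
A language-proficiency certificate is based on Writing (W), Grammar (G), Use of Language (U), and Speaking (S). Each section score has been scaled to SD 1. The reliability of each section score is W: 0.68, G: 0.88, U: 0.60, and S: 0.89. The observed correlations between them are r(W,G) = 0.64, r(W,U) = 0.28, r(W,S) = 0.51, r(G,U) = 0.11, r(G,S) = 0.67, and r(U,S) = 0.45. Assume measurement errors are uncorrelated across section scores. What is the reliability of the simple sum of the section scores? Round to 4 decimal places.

Var(W+G+U+S) = 4 + 2·[0.64 + 0.28 + 0.51 + 0.11 + 0.67 + 0.45] = 4 + 5.32 = 9.32.
With uncorrelated errors the cross-covariances are all true-score covariance, so they carry over unchanged; only the diagonal terms shrink to ρᵢσᵢ².
True-score variance = [0.68 + 0.88 + 0.60 + 0.89] + 5.32 = 3.05 + 5.32 = 8.37.
Reliability = 8.37 / 9.32 = 0.8981.

0.8981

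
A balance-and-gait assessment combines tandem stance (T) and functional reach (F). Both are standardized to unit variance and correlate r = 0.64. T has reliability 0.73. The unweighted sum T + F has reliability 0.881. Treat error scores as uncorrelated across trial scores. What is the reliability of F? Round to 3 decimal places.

Var(T+F) = 2 + 2·0.64 = 3.280.
True-score variance = ρ_T + ρ_F + 2·0.64, so 0.881 = (0.73 + ρ_F + 1.28) / 3.280.
ρ_F = 0.881·3.280 − 0.73 − 1.28 = 0.880.

0.880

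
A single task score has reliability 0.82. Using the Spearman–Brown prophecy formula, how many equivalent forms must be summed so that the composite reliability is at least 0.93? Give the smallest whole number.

3

k ≥ ρ*(1−ρ₁)/(ρ₁(1−ρ*)) = 0.93·0.18 / (0.82·0.07) = 2.916.
Smallest integer k = 3.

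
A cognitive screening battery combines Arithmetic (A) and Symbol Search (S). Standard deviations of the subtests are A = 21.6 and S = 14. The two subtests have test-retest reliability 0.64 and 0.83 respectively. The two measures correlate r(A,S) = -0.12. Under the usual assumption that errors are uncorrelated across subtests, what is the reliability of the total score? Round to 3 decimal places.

0.659

Var(A+S) = 21.6² + 14² + 2·[21.6·14·(-0.12)] = 662.56 − 72.576 = 589.984.
With uncorrelated errors the cross-covariances are all true-score covariance, so they carry over unchanged; only the diagonal terms shrink to ρᵢσᵢ².
True-score variance = [21.6²·0.64 + 14²·0.83] − 72.576 = 461.278 − 72.576 = 388.702.
Reliability = 388.702 / 589.984 = 0.659.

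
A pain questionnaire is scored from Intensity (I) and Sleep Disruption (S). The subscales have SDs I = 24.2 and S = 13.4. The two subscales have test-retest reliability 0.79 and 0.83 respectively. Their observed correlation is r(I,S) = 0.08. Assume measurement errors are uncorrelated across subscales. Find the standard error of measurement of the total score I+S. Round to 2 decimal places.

12.39

Var(total) = 765.2 + 51.8848 = 817.085.
True-score variance = 611.69 + 51.8848 = 663.575, so reliability = 0.8121.
Error variance = 817.085 − 663.575 = 153.51; SEM = √153.51 = 12.39.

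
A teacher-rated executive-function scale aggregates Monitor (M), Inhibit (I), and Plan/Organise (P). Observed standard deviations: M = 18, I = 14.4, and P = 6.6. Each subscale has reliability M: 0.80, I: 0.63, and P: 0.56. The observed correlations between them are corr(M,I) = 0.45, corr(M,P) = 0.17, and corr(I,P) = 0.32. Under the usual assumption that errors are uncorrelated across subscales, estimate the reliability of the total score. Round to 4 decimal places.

Var(M+I+P) = 18² + 14.4² + 6.6² + 2·[18·14.4·0.45 + 18·6.6·0.17 + 14.4·6.6·0.32] = 574.92 + 334.498 = 909.418.
Because errors are independent across components, Cov(Tᵢ,Tⱼ) = Cov(Xᵢ,Xⱼ); the off-diagonal part of the true-score variance is the same as above.
True-score variance = [18²·0.80 + 14.4²·0.63 + 6.6²·0.56] + 334.498 = 414.23 + 334.498 = 748.728.
Reliability = 748.728 / 909.418 = 0.8233.

0.8233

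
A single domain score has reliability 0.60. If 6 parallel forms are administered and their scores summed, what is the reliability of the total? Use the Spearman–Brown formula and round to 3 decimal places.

ρ_k = kρ / (1 + (k−1)ρ) = 6·0.60 / (1 + 5·0.60) = 3.600 / 4.000 = 0.900.

0.900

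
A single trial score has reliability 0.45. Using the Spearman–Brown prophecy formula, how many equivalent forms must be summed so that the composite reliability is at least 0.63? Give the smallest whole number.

3

k ≥ ρ*(1−ρ₁)/(ρ₁(1−ρ*)) = 0.63·0.55 / (0.45·0.37) = 2.081.
Smallest integer k = 3.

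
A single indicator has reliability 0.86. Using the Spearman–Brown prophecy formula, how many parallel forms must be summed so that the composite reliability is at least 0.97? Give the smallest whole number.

k ≥ ρ*(1−ρ₁)/(ρ₁(1−ρ*)) = 0.97·0.14 / (0.86·0.03) = 5.264.
Smallest integer k = 6.

6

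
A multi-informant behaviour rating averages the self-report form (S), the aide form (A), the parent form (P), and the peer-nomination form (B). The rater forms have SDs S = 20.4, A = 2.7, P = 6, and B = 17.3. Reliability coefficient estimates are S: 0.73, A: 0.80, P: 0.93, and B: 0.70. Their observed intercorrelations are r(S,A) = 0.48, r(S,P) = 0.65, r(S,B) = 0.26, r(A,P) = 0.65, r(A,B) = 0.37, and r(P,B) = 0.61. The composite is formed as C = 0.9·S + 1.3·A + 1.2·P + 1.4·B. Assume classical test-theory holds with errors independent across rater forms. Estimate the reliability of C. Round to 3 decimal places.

Var(C) = 0.9²·20.4² + 1.3²·2.7² + 1.2²·6² + 1.4²·17.3² + 2·[1.17·20.4·2.7·0.48 + 1.08·20.4·6·0.65 + 1.26·20.4·17.3·0.26 + 1.56·2.7·6·0.65 + 1.82·2.7·17.3·0.37 + 1.68·6·17.3·0.61] = 987.858 + 773.46 = 1761.32.
Because errors are independent across components, Cov(Tᵢ,Tⱼ) = Cov(Xᵢ,Xⱼ); the off-diagonal part of the true-score variance is the same as above.
True-score variance = [0.9²·20.4²·0.73 + 1.3²·2.7²·0.80 + 1.2²·6²·0.93 + 1.4²·17.3²·0.70] + 773.46 = 714.769 + 773.46 = 1488.23.
Reliability = 1488.23 / 1761.32 = 0.845.

0.845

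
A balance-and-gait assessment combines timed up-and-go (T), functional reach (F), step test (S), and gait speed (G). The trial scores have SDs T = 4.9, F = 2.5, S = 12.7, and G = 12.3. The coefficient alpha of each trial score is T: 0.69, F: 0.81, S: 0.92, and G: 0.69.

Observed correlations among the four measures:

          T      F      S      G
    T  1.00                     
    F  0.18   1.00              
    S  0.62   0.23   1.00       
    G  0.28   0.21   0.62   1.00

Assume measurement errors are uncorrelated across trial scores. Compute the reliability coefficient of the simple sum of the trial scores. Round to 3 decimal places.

0.899

Var(T+F+S+G) = 4.9² + 2.5² + 12.7² + 12.3² + 2·[4.9·2.5·0.18 + 4.9·12.7·0.62 + 4.9·12.3·0.28 + 2.5·12.7·0.23 + 2.5·12.3·0.21 + 12.7·12.3·0.62] = 342.84 + 336.547 = 679.387.
With uncorrelated errors the cross-covariances are all true-score covariance, so they carry over unchanged; only the diagonal terms shrink to ρᵢσᵢ².
True-score variance = [4.9²·0.69 + 2.5²·0.81 + 12.7²·0.92 + 12.3²·0.69] + 336.547 = 274.406 + 336.547 = 610.953.
Reliability = 610.953 / 679.387 = 0.899.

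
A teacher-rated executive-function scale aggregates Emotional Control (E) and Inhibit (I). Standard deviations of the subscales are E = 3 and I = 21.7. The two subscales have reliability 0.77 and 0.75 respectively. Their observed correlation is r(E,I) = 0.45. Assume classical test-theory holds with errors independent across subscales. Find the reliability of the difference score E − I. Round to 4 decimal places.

0.7157

Var(E−I) = 3² + 21.7² − 2·3·21.7·0.45 = 479.89 − 58.59 = 421.3.
Under uncorrelated errors the observed covariances equal the true-score covariances, so only the own-variance terms attenuate.
True-score variance = [3²·0.77 + 21.7²·0.75] − 58.59 = 360.098 − 58.59 = 301.508.
Reliability = 301.508 / 421.3 = 0.7157.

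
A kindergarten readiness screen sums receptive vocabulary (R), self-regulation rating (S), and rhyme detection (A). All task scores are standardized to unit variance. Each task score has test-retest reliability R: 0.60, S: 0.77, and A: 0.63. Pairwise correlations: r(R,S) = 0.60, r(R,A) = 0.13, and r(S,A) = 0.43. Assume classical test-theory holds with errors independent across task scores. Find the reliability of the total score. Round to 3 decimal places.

Var(R+S+A) = 3 + 2·[0.60 + 0.13 + 0.43] = 3 + 2.32 = 5.32.
Because errors are independent across components, Cov(Tᵢ,Tⱼ) = Cov(Xᵢ,Xⱼ); the off-diagonal part of the true-score variance is the same as above.
True-score variance = [0.60 + 0.77 + 0.63] + 2.32 = 2 + 2.32 = 4.32.
Reliability = 4.32 / 5.32 = 0.812.

0.812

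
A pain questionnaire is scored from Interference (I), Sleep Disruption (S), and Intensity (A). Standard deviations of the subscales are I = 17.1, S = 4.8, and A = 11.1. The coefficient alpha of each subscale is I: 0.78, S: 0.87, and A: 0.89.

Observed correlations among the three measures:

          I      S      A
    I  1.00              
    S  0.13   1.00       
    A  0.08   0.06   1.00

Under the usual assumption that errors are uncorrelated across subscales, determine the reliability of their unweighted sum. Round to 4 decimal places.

0.8372

Var(I+S+A) = 17.1² + 4.8² + 11.1² + 2·[17.1·4.8·0.13 + 17.1·11.1·0.08 + 4.8·11.1·0.06] = 438.66 + 58.104 = 496.764.
With uncorrelated errors the cross-covariances are all true-score covariance, so they carry over unchanged; only the diagonal terms shrink to ρᵢσᵢ².
True-score variance = [17.1²·0.78 + 4.8²·0.87 + 11.1²·0.89] + 58.104 = 357.782 + 58.104 = 415.886.
Reliability = 415.886 / 496.764 = 0.8372.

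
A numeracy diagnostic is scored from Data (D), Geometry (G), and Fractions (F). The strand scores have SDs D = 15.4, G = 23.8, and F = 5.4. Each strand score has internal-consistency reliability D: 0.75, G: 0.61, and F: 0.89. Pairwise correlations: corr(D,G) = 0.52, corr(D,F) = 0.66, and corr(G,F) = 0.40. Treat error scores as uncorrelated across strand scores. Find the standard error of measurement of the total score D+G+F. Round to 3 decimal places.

16.835

Var(total) = 832.76 + 593.768 = 1426.53.
True-score variance = 549.351 + 593.768 = 1143.12, so reliability = 0.8013.
Error variance = 1426.53 − 1143.12 = 283.409; SEM = √283.409 = 16.835.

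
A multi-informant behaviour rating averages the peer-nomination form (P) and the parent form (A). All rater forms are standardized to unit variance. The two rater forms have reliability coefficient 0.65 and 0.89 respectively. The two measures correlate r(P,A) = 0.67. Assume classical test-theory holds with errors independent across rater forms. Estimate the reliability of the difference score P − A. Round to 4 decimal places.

0.3030

Var(P−A) = 1 + 1 − 2·0.67 = 2 − 1.34 = 0.66.
With uncorrelated errors the cross-covariances are all true-score covariance, so they carry over unchanged; only the diagonal terms shrink to ρᵢσᵢ².
True-score variance = [0.65 + 0.89] − 1.34 = 1.54 − 1.34 = 0.2.
Reliability = 0.2 / 0.66 = 0.3030.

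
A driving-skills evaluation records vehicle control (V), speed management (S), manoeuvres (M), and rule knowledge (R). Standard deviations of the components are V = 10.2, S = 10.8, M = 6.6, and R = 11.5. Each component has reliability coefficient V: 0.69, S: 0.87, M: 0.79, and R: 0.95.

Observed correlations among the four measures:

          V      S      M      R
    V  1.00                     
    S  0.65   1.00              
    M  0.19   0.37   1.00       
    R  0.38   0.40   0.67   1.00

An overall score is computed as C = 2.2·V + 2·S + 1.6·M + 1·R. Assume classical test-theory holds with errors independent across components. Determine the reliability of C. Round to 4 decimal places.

0.9072

Var(C) = 2.2²·10.2² + 2²·10.8² + 1.6²·6.6² + 11.5² + 2·[4.4·10.2·10.8·0.65 + 3.52·10.2·6.6·0.19 + 2.2·10.2·11.5·0.38 + 3.2·10.8·6.6·0.37 + 2·10.8·11.5·0.40 + 1.6·6.6·11.5·0.67] = 1213.88 + 1446.53 = 2660.41.
With uncorrelated errors the cross-covariances are all true-score covariance, so they carry over unchanged; only the diagonal terms shrink to ρᵢσᵢ².
True-score variance = [2.2²·10.2²·0.69 + 2²·10.8²·0.87 + 1.6²·6.6²·0.79 + 11.5²·0.95] + 1446.53 = 967.092 + 1446.53 = 2413.62.
Reliability = 2413.62 / 2660.41 = 0.9072.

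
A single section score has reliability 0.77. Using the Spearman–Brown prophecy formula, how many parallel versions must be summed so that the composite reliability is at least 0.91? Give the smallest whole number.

4

k ≥ ρ*(1−ρ₁)/(ρ₁(1−ρ*)) = 0.91·0.23 / (0.77·0.09) = 3.020.
Smallest integer k = 4.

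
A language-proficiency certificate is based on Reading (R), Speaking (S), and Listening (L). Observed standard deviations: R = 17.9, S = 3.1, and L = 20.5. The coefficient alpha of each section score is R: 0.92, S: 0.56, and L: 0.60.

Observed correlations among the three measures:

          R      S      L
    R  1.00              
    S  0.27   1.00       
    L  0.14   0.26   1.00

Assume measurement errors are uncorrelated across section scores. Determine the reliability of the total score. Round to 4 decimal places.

0.7839

Var(R+S+L) = 17.9² + 3.1² + 20.5² + 2·[17.9·3.1·0.27 + 17.9·20.5·0.14 + 3.1·20.5·0.26] = 750.27 + 165.757 = 916.027.
Under uncorrelated errors the observed covariances equal the true-score covariances, so only the own-variance terms attenuate.
True-score variance = [17.9²·0.92 + 3.1²·0.56 + 20.5²·0.60] + 165.757 = 552.309 + 165.757 = 718.065.
Reliability = 718.065 / 916.027 = 0.7839.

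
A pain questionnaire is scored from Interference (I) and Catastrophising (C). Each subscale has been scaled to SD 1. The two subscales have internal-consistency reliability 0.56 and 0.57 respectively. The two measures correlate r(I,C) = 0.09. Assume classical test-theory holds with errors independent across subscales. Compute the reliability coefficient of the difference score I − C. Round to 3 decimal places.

0.522

Var(I−C) = 1 + 1 − 2·0.09 = 2 − 0.18 = 1.82.
With uncorrelated errors the cross-covariances are all true-score covariance, so they carry over unchanged; only the diagonal terms shrink to ρᵢσᵢ².
True-score variance = [0.56 + 0.57] − 0.18 = 1.13 − 0.18 = 0.95.
Reliability = 0.95 / 1.82 = 0.522.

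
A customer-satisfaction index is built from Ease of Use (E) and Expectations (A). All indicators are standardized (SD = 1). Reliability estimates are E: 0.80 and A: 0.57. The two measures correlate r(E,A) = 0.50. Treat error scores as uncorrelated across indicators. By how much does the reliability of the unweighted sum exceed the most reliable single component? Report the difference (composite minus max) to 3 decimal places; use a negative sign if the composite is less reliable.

-0.010

Var(sum) = 2 + 1 = 3; true-score variance = 1.37 + 1 = 2.37; composite reliability = 0.7900.
Max component reliability = 0.8000.
Difference = 0.7900 − 0.8000 = -0.010.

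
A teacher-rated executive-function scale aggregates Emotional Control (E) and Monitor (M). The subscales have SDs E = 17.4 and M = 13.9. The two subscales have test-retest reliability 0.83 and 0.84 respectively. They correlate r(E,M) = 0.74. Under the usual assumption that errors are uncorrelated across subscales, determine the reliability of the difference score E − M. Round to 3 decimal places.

Var(E−M) = 17.4² + 13.9² − 2·17.4·13.9·0.74 = 495.97 − 357.953 = 138.017.
Because errors are independent across components, Cov(Tᵢ,Tⱼ) = Cov(Xᵢ,Xⱼ); the off-diagonal part of the true-score variance is the same as above.
True-score variance = [17.4²·0.83 + 13.9²·0.84] − 357.953 = 413.587 − 357.953 = 55.6344.
Reliability = 55.6344 / 138.017 = 0.403.

0.403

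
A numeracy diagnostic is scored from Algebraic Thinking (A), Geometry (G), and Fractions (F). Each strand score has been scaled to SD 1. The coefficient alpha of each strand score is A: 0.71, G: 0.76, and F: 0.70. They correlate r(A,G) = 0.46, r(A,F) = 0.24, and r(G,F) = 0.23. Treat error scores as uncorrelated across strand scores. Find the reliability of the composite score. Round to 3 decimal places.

Var(A+G+F) = 3 + 2·[0.46 + 0.24 + 0.23] = 3 + 1.86 = 4.86.
With uncorrelated errors the cross-covariances are all true-score covariance, so they carry over unchanged; only the diagonal terms shrink to ρᵢσᵢ².
True-score variance = [0.71 + 0.76 + 0.70] + 1.86 = 2.17 + 1.86 = 4.03.
Reliability = 4.03 / 4.86 = 0.829.

0.829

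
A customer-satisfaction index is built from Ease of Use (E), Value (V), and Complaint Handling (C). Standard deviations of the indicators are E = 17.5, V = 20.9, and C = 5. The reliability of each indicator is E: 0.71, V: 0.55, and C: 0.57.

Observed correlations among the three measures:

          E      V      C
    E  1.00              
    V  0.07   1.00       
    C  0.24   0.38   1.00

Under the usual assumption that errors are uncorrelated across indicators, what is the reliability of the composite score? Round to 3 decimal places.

Var(E+V+C) = 17.5² + 20.9² + 5² + 2·[17.5·20.9·0.07 + 17.5·5·0.24 + 20.9·5·0.38] = 768.06 + 172.625 = 940.685.
Because errors are independent across components, Cov(Tᵢ,Tⱼ) = Cov(Xᵢ,Xⱼ); the off-diagonal part of the true-score variance is the same as above.
True-score variance = [17.5²·0.71 + 20.9²·0.55 + 5²·0.57] + 172.625 = 471.933 + 172.625 = 644.558.
Reliability = 644.558 / 940.685 = 0.685.

0.685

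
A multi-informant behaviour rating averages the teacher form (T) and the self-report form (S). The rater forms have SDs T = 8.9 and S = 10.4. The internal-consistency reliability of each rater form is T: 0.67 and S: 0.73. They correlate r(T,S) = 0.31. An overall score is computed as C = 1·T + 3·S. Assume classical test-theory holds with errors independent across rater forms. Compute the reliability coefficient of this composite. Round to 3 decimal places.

0.764

Var(C) = 8.9² + 3²·10.4² + 2·[3·8.9·10.4·0.31] = 1052.65 + 172.162 = 1224.81.
Because errors are independent across components, Cov(Tᵢ,Tⱼ) = Cov(Xᵢ,Xⱼ); the off-diagonal part of the true-score variance is the same as above.
True-score variance = [8.9²·0.67 + 3²·10.4²·0.73] + 172.162 = 763.682 + 172.162 = 935.844.
Reliability = 935.844 / 1224.81 = 0.764.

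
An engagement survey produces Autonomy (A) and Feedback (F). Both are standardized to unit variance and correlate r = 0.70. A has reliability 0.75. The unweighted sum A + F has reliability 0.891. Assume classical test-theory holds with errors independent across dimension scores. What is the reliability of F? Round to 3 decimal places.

0.879

Var(A+F) = 2 + 2·0.70 = 3.400.
True-score variance = ρ_A + ρ_F + 2·0.70, so 0.891 = (0.75 + ρ_F + 1.40) / 3.400.
ρ_F = 0.891·3.400 − 0.75 − 1.40 = 0.879.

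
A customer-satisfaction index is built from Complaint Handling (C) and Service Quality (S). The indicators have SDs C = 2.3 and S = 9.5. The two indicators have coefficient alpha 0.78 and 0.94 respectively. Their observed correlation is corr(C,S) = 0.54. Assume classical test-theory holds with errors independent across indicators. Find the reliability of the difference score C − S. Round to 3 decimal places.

Var(C−S) = 2.3² + 9.5² − 2·2.3·9.5·0.54 = 95.54 − 23.598 = 71.942.
Because errors are independent across components, Cov(Tᵢ,Tⱼ) = Cov(Xᵢ,Xⱼ); the off-diagonal part of the true-score variance is the same as above.
True-score variance = [2.3²·0.78 + 9.5²·0.94] − 23.598 = 88.9612 − 23.598 = 65.3632.
Reliability = 65.3632 / 71.942 = 0.909.

0.909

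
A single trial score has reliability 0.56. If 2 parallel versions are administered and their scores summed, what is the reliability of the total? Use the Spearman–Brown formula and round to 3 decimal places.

0.718

ρ_k = kρ / (1 + (k−1)ρ) = 2·0.56 / (1 + 1·0.56) = 1.120 / 1.560 = 0.718.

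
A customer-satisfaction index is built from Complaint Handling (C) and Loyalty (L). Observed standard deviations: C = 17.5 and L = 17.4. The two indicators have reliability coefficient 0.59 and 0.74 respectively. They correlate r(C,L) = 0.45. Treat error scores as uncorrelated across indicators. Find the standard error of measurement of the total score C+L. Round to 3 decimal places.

14.293

Var(total) = 609.01 + 274.05 = 883.06.
True-score variance = 404.73 + 274.05 = 678.78, so reliability = 0.7687.
Error variance = 883.06 − 678.78 = 204.28; SEM = √204.28 = 14.293.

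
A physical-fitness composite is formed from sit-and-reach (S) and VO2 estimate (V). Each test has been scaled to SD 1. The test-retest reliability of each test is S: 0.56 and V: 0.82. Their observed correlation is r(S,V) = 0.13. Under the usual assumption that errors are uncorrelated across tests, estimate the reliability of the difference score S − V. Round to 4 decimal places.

Var(S−V) = 1 + 1 − 2·0.13 = 2 − 0.26 = 1.74.
Because errors are independent across components, Cov(Tᵢ,Tⱼ) = Cov(Xᵢ,Xⱼ); the off-diagonal part of the true-score variance is the same as above.
True-score variance = [0.56 + 0.82] − 0.26 = 1.38 − 0.26 = 1.12.
Reliability = 1.12 / 1.74 = 0.6437.

0.6437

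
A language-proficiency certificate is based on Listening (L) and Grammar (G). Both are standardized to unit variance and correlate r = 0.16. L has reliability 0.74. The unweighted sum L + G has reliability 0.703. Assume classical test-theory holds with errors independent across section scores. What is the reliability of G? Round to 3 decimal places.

Var(L+G) = 2 + 2·0.16 = 2.320.
True-score variance = ρ_L + ρ_G + 2·0.16, so 0.703 = (0.74 + ρ_G + 0.32) / 2.320.
ρ_G = 0.703·2.320 − 0.74 − 0.32 = 0.571.

0.571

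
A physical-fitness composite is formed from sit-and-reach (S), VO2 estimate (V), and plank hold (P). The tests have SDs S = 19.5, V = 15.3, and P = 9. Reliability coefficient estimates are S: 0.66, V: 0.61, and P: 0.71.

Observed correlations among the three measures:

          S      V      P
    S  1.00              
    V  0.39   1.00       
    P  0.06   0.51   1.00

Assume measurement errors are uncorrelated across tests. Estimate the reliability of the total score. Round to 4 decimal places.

0.7760

Var(S+V+P) = 19.5² + 15.3² + 9² + 2·[19.5·15.3·0.39 + 19.5·9·0.06 + 15.3·9·0.51] = 695.34 + 394.227 = 1089.57.
Because errors are independent across components, Cov(Tᵢ,Tⱼ) = Cov(Xᵢ,Xⱼ); the off-diagonal part of the true-score variance is the same as above.
True-score variance = [19.5²·0.66 + 15.3²·0.61 + 9²·0.71] + 394.227 = 451.27 + 394.227 = 845.497.
Reliability = 845.497 / 1089.57 = 0.7760.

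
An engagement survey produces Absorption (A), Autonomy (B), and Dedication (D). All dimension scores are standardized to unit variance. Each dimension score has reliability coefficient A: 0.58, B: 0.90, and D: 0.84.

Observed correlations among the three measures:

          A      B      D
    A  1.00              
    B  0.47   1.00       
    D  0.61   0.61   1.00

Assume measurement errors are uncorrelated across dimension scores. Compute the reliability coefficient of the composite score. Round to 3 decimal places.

0.893

Var(A+B+D) = 3 + 2·[0.47 + 0.61 + 0.61] = 3 + 3.38 = 6.38.
Because errors are independent across components, Cov(Tᵢ,Tⱼ) = Cov(Xᵢ,Xⱼ); the off-diagonal part of the true-score variance is the same as above.
True-score variance = [0.58 + 0.90 + 0.84] + 3.38 = 2.32 + 3.38 = 5.7.
Reliability = 5.7 / 6.38 = 0.893.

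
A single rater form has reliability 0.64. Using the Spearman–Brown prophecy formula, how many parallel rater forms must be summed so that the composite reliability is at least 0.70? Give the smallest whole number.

2

k ≥ ρ*(1−ρ₁)/(ρ₁(1−ρ*)) = 0.70·0.36 / (0.64·0.30) = 1.312.
Smallest integer k = 2.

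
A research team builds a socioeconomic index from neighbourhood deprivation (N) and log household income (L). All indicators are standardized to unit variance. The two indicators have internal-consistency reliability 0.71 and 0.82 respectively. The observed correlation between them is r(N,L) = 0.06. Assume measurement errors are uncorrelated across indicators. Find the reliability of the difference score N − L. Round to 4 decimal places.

0.7500

Var(N−L) = 1 + 1 − 2·0.06 = 2 − 0.12 = 1.88.
With uncorrelated errors the cross-covariances are all true-score covariance, so they carry over unchanged; only the diagonal terms shrink to ρᵢσᵢ².
True-score variance = [0.71 + 0.82] − 0.12 = 1.53 − 0.12 = 1.41.
Reliability = 1.41 / 1.88 = 0.7500.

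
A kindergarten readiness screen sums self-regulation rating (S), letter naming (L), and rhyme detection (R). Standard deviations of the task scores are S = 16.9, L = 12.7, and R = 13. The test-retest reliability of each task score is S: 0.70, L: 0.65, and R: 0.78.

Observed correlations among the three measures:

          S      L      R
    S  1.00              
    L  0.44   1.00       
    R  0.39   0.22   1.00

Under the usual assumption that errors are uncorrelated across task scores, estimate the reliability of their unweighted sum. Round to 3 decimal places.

Var(S+L+R) = 16.9² + 12.7² + 13² + 2·[16.9·12.7·0.44 + 16.9·13·0.39 + 12.7·13·0.22] = 615.9 + 432.884 = 1048.78.
Under uncorrelated errors the observed covariances equal the true-score covariances, so only the own-variance terms attenuate.
True-score variance = [16.9²·0.70 + 12.7²·0.65 + 13²·0.78] + 432.884 = 436.585 + 432.884 = 869.47.
Reliability = 869.47 / 1048.78 = 0.829.

0.829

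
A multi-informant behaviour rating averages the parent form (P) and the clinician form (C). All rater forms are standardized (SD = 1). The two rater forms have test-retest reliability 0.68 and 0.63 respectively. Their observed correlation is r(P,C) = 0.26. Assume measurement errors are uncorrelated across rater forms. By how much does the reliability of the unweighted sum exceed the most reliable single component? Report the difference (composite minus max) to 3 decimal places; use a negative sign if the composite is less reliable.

Var(sum) = 2 + 0.52 = 2.52; true-score variance = 1.31 + 0.52 = 1.83; composite reliability = 0.7262.
Max component reliability = 0.6800.
Difference = 0.7262 − 0.6800 = 0.046.

0.046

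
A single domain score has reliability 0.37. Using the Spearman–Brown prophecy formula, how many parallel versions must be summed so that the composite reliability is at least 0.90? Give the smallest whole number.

16

k ≥ ρ*(1−ρ₁)/(ρ₁(1−ρ*)) = 0.90·0.63 / (0.37·0.10) = 15.324.
Smallest integer k = 16.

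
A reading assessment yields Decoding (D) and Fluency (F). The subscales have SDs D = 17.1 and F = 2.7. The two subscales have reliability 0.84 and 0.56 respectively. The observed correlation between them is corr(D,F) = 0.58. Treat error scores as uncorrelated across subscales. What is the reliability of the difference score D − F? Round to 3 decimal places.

Var(D−F) = 17.1² + 2.7² − 2·17.1·2.7·0.58 = 299.7 − 53.5572 = 246.143.
Because errors are independent across components, Cov(Tᵢ,Tⱼ) = Cov(Xᵢ,Xⱼ); the off-diagonal part of the true-score variance is the same as above.
True-score variance = [17.1²·0.84 + 2.7²·0.56] − 53.5572 = 249.707 − 53.5572 = 196.15.
Reliability = 196.15 / 246.143 = 0.797.

0.797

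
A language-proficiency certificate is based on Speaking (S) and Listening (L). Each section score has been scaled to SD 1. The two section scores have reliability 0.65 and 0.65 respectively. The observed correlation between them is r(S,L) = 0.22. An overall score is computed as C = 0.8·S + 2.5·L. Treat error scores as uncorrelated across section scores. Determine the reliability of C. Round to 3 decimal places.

Var(C) = 0.8² + 2.5² + 2·[2·0.22] = 6.89 + 0.88 = 7.77.
With uncorrelated errors the cross-covariances are all true-score covariance, so they carry over unchanged; only the diagonal terms shrink to ρᵢσᵢ².
True-score variance = [0.8²·0.65 + 2.5²·0.65] + 0.88 = 4.4785 + 0.88 = 5.3585.
Reliability = 5.3585 / 7.77 = 0.690.

0.690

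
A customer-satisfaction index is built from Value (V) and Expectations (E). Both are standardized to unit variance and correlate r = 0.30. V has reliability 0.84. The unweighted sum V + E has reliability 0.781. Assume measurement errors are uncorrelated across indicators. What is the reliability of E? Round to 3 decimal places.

Var(V+E) = 2 + 2·0.30 = 2.600.
True-score variance = ρ_V + ρ_E + 2·0.30, so 0.781 = (0.84 + ρ_E + 0.60) / 2.600.
ρ_E = 0.781·2.600 − 0.84 − 0.60 = 0.591.

0.591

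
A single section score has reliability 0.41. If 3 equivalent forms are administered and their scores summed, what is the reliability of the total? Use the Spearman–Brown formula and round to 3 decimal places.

0.676

ρ_k = kρ / (1 + (k−1)ρ) = 3·0.41 / (1 + 2·0.41) = 1.230 / 1.820 = 0.676.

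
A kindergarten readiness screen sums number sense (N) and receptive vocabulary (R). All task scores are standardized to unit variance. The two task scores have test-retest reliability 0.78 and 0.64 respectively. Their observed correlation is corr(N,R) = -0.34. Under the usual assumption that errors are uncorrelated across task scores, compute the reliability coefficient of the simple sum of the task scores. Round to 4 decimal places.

0.5606

Var(N+R) = 2 + 2·[(-0.34)] = 2 − 0.68 = 1.32.
With uncorrelated errors the cross-covariances are all true-score covariance, so they carry over unchanged; only the diagonal terms shrink to ρᵢσᵢ².
True-score variance = [0.78 + 0.64] − 0.68 = 1.42 − 0.68 = 0.74.
Reliability = 0.74 / 1.32 = 0.5606.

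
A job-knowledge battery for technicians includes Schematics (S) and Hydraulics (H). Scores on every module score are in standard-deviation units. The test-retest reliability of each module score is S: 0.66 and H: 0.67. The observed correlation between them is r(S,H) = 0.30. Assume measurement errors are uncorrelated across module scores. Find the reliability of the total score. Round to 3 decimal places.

0.742

Var(S+H) = 2 + 2·[0.30] = 2 + 0.6 = 2.6.
Because errors are independent across components, Cov(Tᵢ,Tⱼ) = Cov(Xᵢ,Xⱼ); the off-diagonal part of the true-score variance is the same as above.
True-score variance = [0.66 + 0.67] + 0.6 = 1.33 + 0.6 = 1.93.
Reliability = 1.93 / 2.6 = 0.742.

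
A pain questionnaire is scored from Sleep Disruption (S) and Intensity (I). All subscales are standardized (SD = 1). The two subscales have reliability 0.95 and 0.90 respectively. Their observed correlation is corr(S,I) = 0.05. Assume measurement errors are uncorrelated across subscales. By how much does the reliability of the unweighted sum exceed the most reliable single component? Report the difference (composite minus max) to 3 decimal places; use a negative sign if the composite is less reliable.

-0.021

Var(sum) = 2 + 0.1 = 2.1; true-score variance = 1.85 + 0.1 = 1.95; composite reliability = 0.9286.
Max component reliability = 0.9500.
Difference = 0.9286 − 0.9500 = -0.021.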